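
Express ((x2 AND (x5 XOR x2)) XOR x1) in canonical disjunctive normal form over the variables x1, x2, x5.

(NOT x1 AND x2 AND NOT x5) OR (x1 AND NOT x2 AND NOT x5) OR (x1 AND NOT x2 AND x5) OR (x1 AND x2 AND x5)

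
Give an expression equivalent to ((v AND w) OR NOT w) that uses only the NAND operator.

((((v NAND w) NAND (v NAND w)) NAND ((v NAND w) NAND (v NAND w))) NAND ((w NAND w) NAND (w NAND w)))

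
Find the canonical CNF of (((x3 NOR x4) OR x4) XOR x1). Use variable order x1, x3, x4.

(x1 OR NOT x3 OR x4) AND (NOT x1 OR x3 OR x4) AND (NOT x1 OR x3 OR NOT x4) AND (NOT x1 OR NOT x3 OR NOT x4)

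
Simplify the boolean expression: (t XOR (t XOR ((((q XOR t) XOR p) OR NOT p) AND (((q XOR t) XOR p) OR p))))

By XOR self-cancellation ((E XOR v) XOR v = E) then distribution ((E OR v) AND (E OR NOT v) = E):
= ((q XOR t) XOR p)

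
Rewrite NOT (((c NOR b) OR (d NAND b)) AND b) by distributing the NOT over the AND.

NOT ((c NOR b) OR (d NAND b)) OR NOT b
De Morgan's: NOT(AND of terms) = OR of negations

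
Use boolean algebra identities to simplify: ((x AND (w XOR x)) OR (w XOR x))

By absorption (E OR (E AND v) = E):
= (w XOR x)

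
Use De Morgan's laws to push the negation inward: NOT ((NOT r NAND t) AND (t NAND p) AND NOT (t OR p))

NOT (NOT r NAND t) OR NOT (t NAND p) OR (t OR p)
De Morgan's: NOT(AND of terms) = OR of negations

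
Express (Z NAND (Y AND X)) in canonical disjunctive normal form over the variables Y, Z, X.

(NOT Y AND NOT Z AND NOT X) OR (NOT Y AND NOT Z AND X) OR (NOT Y AND Z AND NOT X) OR (NOT Y AND Z AND X) OR (Y AND NOT Z AND NOT X) OR (Y AND NOT Z AND X) OR (Y AND Z AND NOT X)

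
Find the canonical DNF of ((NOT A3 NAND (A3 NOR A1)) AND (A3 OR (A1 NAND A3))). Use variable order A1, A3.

(NOT A1 AND A3) OR (A1 AND NOT A3) OR (A1 AND A3)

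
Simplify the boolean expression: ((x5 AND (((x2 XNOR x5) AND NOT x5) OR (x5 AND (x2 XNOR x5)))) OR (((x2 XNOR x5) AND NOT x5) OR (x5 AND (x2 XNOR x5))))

By absorption (E OR (E AND v) = E) then distribution ((E AND v) OR (E AND NOT v) = E):
= (x2 XNOR x5)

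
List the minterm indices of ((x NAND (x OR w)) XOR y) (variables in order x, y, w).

Σm(0, 1, 6, 7) = (NOT x AND NOT y AND NOT w) OR (NOT x AND NOT y AND w) OR (x AND y AND NOT w) OR (x AND y AND w)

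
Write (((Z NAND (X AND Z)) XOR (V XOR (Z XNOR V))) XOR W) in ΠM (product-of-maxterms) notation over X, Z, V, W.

ΠM(0, 2, 5, 7, 8, 10, 12, 14) = (X OR Z OR V OR W) AND (X OR Z OR NOT V OR W) AND (X OR NOT Z OR V OR NOT W) AND (X OR NOT Z OR NOT V OR NOT W) AND (NOT X OR Z OR V OR W) AND (NOT X OR Z OR NOT V OR W) AND (NOT X OR NOT Z OR V OR W) AND (NOT X OR NOT Z OR NOT V OR W)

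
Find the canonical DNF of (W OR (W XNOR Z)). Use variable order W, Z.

(NOT W AND NOT Z) OR (W AND NOT Z) OR (W AND Z)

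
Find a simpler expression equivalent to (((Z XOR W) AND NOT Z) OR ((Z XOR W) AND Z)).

By distribution ((E AND v) OR (E AND NOT v) = E):
= (Z XOR W)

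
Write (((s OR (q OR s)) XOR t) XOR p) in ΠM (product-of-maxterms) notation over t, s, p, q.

ΠM(0, 3, 6, 7, 9, 10, 12, 13) = (t OR s OR p OR q) AND (t OR s OR NOT p OR NOT q) AND (t OR NOT s OR NOT p OR q) AND (t OR NOT s OR NOT p OR NOT q) AND (NOT t OR s OR p OR NOT q) AND (NOT t OR s OR NOT p OR q) AND (NOT t OR NOT s OR p OR q) AND (NOT t OR NOT s OR p OR NOT q)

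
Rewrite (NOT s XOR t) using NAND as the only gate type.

(((s NAND s) NAND ((s NAND s) NAND t)) NAND (t NAND ((s NAND s) NAND t)))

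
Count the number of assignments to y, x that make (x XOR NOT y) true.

Satisfying assignments: (0,0), (1,1)
Count: 2 out of 4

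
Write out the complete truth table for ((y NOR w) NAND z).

w | z | y | Output
------------------
0 | 0 | 0 | 1
0 | 0 | 1 | 1
0 | 1 | 0 | 0
0 | 1 | 1 | 1
1 | 0 | 0 | 1
1 | 0 | 1 | 1
1 | 1 | 0 | 1
1 | 1 | 1 | 1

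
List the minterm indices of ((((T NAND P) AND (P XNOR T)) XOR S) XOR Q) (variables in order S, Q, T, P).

Σm(0, 5, 6, 7, 9, 10, 11, 12) = (NOT S AND NOT Q AND NOT T AND NOT P) OR (NOT S AND Q AND NOT T AND P) OR (NOT S AND Q AND T AND NOT P) OR (NOT S AND Q AND T AND P) OR (S AND NOT Q AND NOT T AND P) OR (S AND NOT Q AND T AND NOT P) OR (S AND NOT Q AND T AND P) OR (S AND Q AND NOT T AND NOT P)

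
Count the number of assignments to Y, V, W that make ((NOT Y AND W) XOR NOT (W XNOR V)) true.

Satisfying assignments: (0,1,0), (0,1,1), (1,0,1), (1,1,0)
Count: 4 out of 8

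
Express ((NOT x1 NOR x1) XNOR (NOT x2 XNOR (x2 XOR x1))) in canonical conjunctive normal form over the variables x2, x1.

(x2 OR NOT x1) AND (NOT x2 OR NOT x1)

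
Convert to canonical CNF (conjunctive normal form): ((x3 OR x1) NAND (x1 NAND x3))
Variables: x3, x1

(x3 OR NOT x1) AND (NOT x3 OR x1)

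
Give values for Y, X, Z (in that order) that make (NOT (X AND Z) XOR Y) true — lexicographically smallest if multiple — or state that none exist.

Y=0, X=0, Z=0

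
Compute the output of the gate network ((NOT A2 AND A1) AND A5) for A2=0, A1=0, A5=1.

Substituting: ((NOT 0 AND 0) AND 1)
= 0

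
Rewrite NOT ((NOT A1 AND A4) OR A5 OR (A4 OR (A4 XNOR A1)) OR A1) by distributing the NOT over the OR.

NOT (NOT A1 AND A4) AND NOT A5 AND NOT (A4 OR (A4 XNOR A1)) AND NOT A1
De Morgan's: NOT(OR of terms) = AND of negations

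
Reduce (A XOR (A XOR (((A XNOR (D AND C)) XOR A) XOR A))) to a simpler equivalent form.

By XOR self-cancellation ((E XOR v) XOR v = E) then XOR self-cancellation ((E XOR v) XOR v = E):
= (A XNOR (D AND C))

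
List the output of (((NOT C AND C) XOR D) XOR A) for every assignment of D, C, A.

D | C | A | Output
------------------
0 | 0 | 0 | 0
0 | 0 | 1 | 1
0 | 1 | 0 | 0
0 | 1 | 1 | 1
1 | 0 | 0 | 1
1 | 0 | 1 | 0
1 | 1 | 0 | 1
1 | 1 | 1 | 0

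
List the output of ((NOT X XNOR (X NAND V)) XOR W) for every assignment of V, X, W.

V | X | W | Output
------------------
0 | 0 | 0 | 1
0 | 0 | 1 | 0
0 | 1 | 0 | 0
0 | 1 | 1 | 1
1 | 0 | 0 | 1
1 | 0 | 1 | 0
1 | 1 | 0 | 1
1 | 1 | 1 | 0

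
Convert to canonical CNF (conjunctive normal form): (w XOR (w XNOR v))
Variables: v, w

(NOT v OR w) AND (NOT v OR NOT w)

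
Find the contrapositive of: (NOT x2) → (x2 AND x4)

Contrapositive: NOT (x2 AND x4) → x2
Note: A statement and its contrapositive are logically equivalent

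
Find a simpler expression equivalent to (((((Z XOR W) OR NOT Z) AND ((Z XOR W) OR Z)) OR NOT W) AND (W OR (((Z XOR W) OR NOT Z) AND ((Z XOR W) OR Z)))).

By distribution ((E OR v) AND (E OR NOT v) = E) then distribution ((E OR v) AND (E OR NOT v) = E):
= (Z XOR W)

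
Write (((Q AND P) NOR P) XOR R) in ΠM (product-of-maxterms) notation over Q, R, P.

ΠM(1, 2, 5, 6) = (Q OR R OR NOT P) AND (Q OR NOT R OR P) AND (NOT Q OR R OR NOT P) AND (NOT Q OR NOT R OR P)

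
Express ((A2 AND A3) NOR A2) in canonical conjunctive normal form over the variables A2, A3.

(NOT A2 OR A3) AND (NOT A2 OR NOT A3)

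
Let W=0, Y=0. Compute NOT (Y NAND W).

Substituting: NOT (0 NAND 0)
= 0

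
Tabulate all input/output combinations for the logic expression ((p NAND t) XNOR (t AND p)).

t | p | Output
--------------
0 | 0 | 0
0 | 1 | 0
1 | 0 | 0
1 | 1 | 0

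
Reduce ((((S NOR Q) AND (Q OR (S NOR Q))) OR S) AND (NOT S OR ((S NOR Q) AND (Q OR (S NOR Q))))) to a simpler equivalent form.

By distribution ((E OR v) AND (E OR NOT v) = E) then absorption (E AND (E OR v) = E):
= (S NOR Q)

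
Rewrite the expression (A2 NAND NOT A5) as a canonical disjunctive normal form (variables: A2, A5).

(NOT A2 AND NOT A5) OR (NOT A2 AND A5) OR (A2 AND A5)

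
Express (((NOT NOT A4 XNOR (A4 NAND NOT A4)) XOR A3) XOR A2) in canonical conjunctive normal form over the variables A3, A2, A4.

(A3 OR A2 OR A4) AND (A3 OR NOT A2 OR NOT A4) AND (NOT A3 OR A2 OR NOT A4) AND (NOT A3 OR NOT A2 OR A4)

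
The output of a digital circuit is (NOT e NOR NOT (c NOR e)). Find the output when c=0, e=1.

Substituting: (NOT 1 NOR NOT (0 NOR 1))
= 0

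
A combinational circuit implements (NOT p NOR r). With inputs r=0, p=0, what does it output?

Substituting: (NOT 0 NOR 0)
= 0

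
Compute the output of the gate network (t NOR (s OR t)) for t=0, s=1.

Substituting: (0 NOR (1 OR 0))
= 0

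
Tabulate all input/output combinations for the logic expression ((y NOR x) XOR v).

x | v | y | Output
------------------
0 | 0 | 0 | 1
0 | 0 | 1 | 0
0 | 1 | 0 | 0
0 | 1 | 1 | 1
1 | 0 | 0 | 0
1 | 0 | 1 | 0
1 | 1 | 0 | 1
1 | 1 | 1 | 1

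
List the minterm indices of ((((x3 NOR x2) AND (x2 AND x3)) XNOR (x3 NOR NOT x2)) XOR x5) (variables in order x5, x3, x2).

Σm(0, 2, 3, 5) = (NOT x5 AND NOT x3 AND NOT x2) OR (NOT x5 AND x3 AND NOT x2) OR (NOT x5 AND x3 AND x2) OR (x5 AND NOT x3 AND x2)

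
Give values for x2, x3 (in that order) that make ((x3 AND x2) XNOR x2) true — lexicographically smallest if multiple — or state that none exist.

x2=0, x3=0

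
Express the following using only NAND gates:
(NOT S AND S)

(((S NAND S) NAND S) NAND ((S NAND S) NAND S))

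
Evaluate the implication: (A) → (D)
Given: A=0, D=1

Antecedent (A) = 0; consequent (D) = 1.
0 → 1 = 1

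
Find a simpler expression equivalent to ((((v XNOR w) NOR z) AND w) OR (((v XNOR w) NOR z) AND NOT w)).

By distribution ((E AND v) OR (E AND NOT v) = E):
= ((v XNOR w) NOR z)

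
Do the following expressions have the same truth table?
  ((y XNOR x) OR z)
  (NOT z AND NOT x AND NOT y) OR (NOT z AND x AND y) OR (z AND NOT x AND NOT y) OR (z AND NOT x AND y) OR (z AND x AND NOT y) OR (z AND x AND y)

Yes, they are equivalent — the two output columns agree on all 8 assignments:
z | x | y | Expression 1 | Expression 2
---------------------------------------
0 | 0 | 0 | 1 | 1
0 | 0 | 1 | 0 | 0
0 | 1 | 0 | 0 | 0
0 | 1 | 1 | 1 | 1
1 | 0 | 0 | 1 | 1
1 | 0 | 1 | 1 | 1
1 | 1 | 0 | 1 | 1
1 | 1 | 1 | 1 | 1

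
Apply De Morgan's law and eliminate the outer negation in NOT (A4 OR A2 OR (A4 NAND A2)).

NOT A4 AND NOT A2 AND NOT (A4 NAND A2)
De Morgan's: NOT(OR of terms) = AND of negations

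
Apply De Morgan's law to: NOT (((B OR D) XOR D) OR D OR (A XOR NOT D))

NOT ((B OR D) XOR D) AND NOT D AND NOT (A XOR NOT D)
De Morgan's: NOT(OR of terms) = AND of negations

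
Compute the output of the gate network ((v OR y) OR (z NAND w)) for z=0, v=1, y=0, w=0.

Substituting: ((1 OR 0) OR (0 NAND 0))
= 1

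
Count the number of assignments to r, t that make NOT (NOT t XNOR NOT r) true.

Satisfying assignments: (0,1), (1,0)
Count: 2 out of 4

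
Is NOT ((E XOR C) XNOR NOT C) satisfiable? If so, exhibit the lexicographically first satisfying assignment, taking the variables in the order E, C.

E=0, C=0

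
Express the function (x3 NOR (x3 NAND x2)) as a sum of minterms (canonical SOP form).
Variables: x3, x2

Σm() = FALSE (no minterms)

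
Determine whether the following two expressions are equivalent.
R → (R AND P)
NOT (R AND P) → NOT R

Yes, Contrapositive is always equivalent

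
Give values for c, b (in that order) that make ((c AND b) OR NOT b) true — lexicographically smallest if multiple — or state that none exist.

c=0, b=0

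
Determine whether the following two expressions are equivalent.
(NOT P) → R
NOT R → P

Yes, Contrapositive is always equivalent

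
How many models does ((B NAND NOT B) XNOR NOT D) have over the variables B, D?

Satisfying assignments: (0,0), (1,0)
Count: 2 out of 4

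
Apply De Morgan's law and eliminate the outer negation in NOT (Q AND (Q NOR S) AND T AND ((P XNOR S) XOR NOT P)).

NOT Q OR NOT (Q NOR S) OR NOT T OR NOT ((P XNOR S) XOR NOT P)
De Morgan's: NOT(AND of terms) = OR of negations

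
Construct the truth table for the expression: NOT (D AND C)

C | D | Output
--------------
0 | 0 | 1
0 | 1 | 1
1 | 0 | 1
1 | 1 | 0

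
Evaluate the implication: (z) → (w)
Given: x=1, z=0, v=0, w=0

Antecedent (z) = 0; consequent (w) = 0.
0 → 0 = 1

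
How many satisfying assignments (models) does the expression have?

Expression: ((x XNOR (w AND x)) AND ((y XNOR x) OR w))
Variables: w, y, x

Satisfying assignments: (0,0,0), (1,0,0), (1,0,1), (1,1,0), (1,1,1)
Count: 5 out of 8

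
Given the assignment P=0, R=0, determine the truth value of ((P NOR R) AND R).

Substituting: ((0 NOR 0) AND 0)
= 0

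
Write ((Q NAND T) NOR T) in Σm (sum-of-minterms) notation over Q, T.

Σm() = FALSE (no minterms)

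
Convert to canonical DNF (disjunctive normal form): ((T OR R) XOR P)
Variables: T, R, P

(NOT T AND NOT R AND P) OR (NOT T AND R AND NOT P) OR (T AND NOT R AND NOT P) OR (T AND R AND NOT P)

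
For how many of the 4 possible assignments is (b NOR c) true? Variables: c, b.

Satisfying assignments: (0,0)
Count: 1 out of 4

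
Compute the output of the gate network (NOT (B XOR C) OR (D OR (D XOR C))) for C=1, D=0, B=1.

Substituting: (NOT (1 XOR 1) OR (0 OR (0 XOR 1)))
= 1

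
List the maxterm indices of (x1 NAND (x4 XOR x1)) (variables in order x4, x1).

ΠM(1) = (x4 OR NOT x1)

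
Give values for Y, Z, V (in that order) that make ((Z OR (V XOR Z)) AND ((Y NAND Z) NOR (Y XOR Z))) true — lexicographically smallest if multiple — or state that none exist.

Y=1, Z=1, V=0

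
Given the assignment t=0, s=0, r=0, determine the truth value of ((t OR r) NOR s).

Substituting: ((0 OR 0) NOR 0)
= 1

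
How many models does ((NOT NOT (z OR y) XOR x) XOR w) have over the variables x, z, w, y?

Satisfying assignments: (0,0,0,1), (0,0,1,0), (0,1,0,0), (0,1,0,1), (1,0,0,0), (1,0,1,1), (1,1,1,0), (1,1,1,1)
Count: 8 out of 16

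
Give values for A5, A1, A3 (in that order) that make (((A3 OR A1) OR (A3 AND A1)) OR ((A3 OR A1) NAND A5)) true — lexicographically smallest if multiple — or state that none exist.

A5=0, A1=0, A3=0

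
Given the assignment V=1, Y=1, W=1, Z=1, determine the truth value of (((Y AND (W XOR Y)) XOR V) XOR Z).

Substituting: (((1 AND (1 XOR 1)) XOR 1) XOR 1)
= 0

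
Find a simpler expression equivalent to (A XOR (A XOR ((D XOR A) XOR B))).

By XOR self-cancellation ((E XOR v) XOR v = E):
= ((D XOR A) XOR B)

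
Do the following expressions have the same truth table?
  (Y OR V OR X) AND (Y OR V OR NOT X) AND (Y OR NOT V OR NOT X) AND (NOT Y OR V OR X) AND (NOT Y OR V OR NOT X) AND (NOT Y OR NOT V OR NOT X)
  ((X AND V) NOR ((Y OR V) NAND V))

Yes, they are equivalent — the two output columns agree on all 8 assignments:
Y | V | X | Expression 1 | Expression 2
---------------------------------------
0 | 0 | 0 | 0 | 0
0 | 0 | 1 | 0 | 0
0 | 1 | 0 | 1 | 1
0 | 1 | 1 | 0 | 0
1 | 0 | 0 | 0 | 0
1 | 0 | 1 | 0 | 0
1 | 1 | 0 | 1 | 1
1 | 1 | 1 | 0 | 0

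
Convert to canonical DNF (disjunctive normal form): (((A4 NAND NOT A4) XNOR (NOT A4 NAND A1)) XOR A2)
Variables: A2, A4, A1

(NOT A2 AND NOT A4 AND NOT A1) OR (NOT A2 AND A4 AND NOT A1) OR (NOT A2 AND A4 AND A1) OR (A2 AND NOT A4 AND A1)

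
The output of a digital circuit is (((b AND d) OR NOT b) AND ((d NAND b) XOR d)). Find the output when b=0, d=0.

Substituting: (((0 AND 0) OR NOT 0) AND ((0 NAND 0) XOR 0))
= 1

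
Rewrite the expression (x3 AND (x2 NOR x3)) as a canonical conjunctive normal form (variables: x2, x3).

(x2 OR x3) AND (x2 OR NOT x3) AND (NOT x2 OR x3) AND (NOT x2 OR NOT x3)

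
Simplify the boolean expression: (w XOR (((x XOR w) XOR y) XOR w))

By XOR self-cancellation ((E XOR v) XOR v = E):
= ((x XOR w) XOR y)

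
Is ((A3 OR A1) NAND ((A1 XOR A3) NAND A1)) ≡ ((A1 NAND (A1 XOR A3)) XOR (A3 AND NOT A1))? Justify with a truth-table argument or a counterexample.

No. Counterexample: with A1=1, A3=0, Expression 1 = 1 but Expression 2 = 0.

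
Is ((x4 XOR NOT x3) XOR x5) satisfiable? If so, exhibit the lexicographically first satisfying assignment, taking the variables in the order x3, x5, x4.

x3=0, x5=0, x4=0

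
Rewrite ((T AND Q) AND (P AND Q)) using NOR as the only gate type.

((((T NOR T) NOR (Q NOR Q)) NOR ((T NOR T) NOR (Q NOR Q))) NOR (((P NOR P) NOR (Q NOR Q)) NOR ((P NOR P) NOR (Q NOR Q))))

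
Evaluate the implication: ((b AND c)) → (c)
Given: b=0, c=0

Antecedent ((b AND c)) = 0; consequent (c) = 0.
0 → 0 = 1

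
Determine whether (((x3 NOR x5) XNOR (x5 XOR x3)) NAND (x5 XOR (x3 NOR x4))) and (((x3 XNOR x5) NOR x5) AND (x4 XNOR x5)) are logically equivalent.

No. Counterexample: with x5=0, x4=0, x3=0, Expression 1 = 1 but Expression 2 = 0.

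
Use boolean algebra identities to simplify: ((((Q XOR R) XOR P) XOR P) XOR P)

By XOR self-cancellation ((E XOR v) XOR v = E):
= ((Q XOR R) XOR P)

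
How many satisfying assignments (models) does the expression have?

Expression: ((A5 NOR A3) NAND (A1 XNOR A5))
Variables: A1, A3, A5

Satisfying assignments: (0,0,1), (0,1,0), (0,1,1), (1,0,0), (1,0,1), (1,1,0), (1,1,1)
Count: 7 out of 8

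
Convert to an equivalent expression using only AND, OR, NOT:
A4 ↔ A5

(A4 AND A5) OR (NOT A4 AND NOT A5)
(Biconditional = both true or both false)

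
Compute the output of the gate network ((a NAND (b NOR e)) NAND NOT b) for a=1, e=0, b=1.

Substituting: ((1 NAND (1 NOR 0)) NAND NOT 1)
= 1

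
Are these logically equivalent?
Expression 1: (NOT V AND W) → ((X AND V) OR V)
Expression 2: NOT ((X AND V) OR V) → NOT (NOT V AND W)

Yes, Contrapositive is always equivalent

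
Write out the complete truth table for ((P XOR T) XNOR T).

P | T | Output
--------------
0 | 0 | 1
0 | 1 | 1
1 | 0 | 0
1 | 1 | 0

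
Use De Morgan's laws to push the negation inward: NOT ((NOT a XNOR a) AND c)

NOT (NOT a XNOR a) OR NOT c
De Morgan's: NOT(AND of terms) = OR of negations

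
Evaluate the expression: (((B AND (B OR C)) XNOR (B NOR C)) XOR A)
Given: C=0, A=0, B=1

Substituting: (((1 AND (1 OR 0)) XNOR (1 NOR 0)) XOR 0)
= 0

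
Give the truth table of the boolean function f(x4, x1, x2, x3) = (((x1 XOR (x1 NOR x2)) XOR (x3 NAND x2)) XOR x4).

x4 | x1 | x2 | x3 | Output
--------------------------
0 | 0 | 0 | 0 | 0
0 | 0 | 0 | 1 | 0
0 | 0 | 1 | 0 | 1
0 | 0 | 1 | 1 | 0
0 | 1 | 0 | 0 | 0
0 | 1 | 0 | 1 | 0
0 | 1 | 1 | 0 | 0
0 | 1 | 1 | 1 | 1
1 | 0 | 0 | 0 | 1
1 | 0 | 0 | 1 | 1
1 | 0 | 1 | 0 | 0
1 | 0 | 1 | 1 | 1
1 | 1 | 0 | 0 | 1
1 | 1 | 0 | 1 | 1
1 | 1 | 1 | 0 | 1
1 | 1 | 1 | 1 | 0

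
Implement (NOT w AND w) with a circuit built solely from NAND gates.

(((w NAND w) NAND w) NAND ((w NAND w) NAND w))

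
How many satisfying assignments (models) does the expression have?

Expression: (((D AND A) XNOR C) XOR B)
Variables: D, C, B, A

Satisfying assignments: (0,0,0,0), (0,0,0,1), (0,1,1,0), (0,1,1,1), (1,0,0,0), (1,0,1,1), (1,1,0,1), (1,1,1,0)
Count: 8 out of 16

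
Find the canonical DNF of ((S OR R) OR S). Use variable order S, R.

(NOT S AND R) OR (S AND NOT R) OR (S AND R)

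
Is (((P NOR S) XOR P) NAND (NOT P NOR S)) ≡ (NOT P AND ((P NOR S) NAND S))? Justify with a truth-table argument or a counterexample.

No. Counterexample: with S=1, P=1, Expression 1 = 1 but Expression 2 = 0.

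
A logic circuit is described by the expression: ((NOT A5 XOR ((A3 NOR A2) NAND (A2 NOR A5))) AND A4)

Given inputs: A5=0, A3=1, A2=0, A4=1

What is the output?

Substituting: ((NOT 0 XOR ((1 NOR 0) NAND (0 NOR 0))) AND 1)
= 0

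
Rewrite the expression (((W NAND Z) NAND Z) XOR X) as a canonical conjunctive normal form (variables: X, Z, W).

(X OR NOT Z OR W) AND (NOT X OR Z OR W) AND (NOT X OR Z OR NOT W) AND (NOT X OR NOT Z OR NOT W)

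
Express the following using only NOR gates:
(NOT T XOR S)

(((((T NOR T) NOR S) NOR ((T NOR T) NOR S)) NOR (((T NOR T) NOR S) NOR ((T NOR T) NOR S))) NOR (((((T NOR T) NOR (T NOR T)) NOR (S NOR S)) NOR (((T NOR T) NOR (T NOR T)) NOR (S NOR S))) NOR ((((T NOR T) NOR (T NOR T)) NOR (S NOR S)) NOR (((T NOR T) NOR (T NOR T)) NOR (S NOR S)))))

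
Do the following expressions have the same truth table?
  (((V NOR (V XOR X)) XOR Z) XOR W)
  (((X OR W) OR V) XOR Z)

No. Counterexample: with X=0, Z=0, V=0, W=0, Expression 1 = 1 but Expression 2 = 0.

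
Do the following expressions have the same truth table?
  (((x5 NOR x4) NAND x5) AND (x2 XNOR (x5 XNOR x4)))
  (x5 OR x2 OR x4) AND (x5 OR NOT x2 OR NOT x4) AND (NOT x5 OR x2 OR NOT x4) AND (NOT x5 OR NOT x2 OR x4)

Yes, they are equivalent — the two output columns agree on all 8 assignments:
x5 | x2 | x4 | Expression 1 | Expression 2
------------------------------------------
0 | 0 | 0 | 0 | 0
0 | 0 | 1 | 1 | 1
0 | 1 | 0 | 1 | 1
0 | 1 | 1 | 0 | 0
1 | 0 | 0 | 1 | 1
1 | 0 | 1 | 0 | 0
1 | 1 | 0 | 0 | 0
1 | 1 | 1 | 1 | 1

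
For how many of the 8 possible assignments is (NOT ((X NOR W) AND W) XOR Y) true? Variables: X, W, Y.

Satisfying assignments: (0,0,0), (0,1,0), (1,0,0), (1,1,0)
Count: 4 out of 8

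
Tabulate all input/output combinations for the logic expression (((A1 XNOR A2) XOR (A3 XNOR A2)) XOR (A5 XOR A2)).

A1 | A5 | A2 | A3 | Output
--------------------------
0 | 0 | 0 | 0 | 0
0 | 0 | 0 | 1 | 1
0 | 0 | 1 | 0 | 1
0 | 0 | 1 | 1 | 0
0 | 1 | 0 | 0 | 1
0 | 1 | 0 | 1 | 0
0 | 1 | 1 | 0 | 0
0 | 1 | 1 | 1 | 1
1 | 0 | 0 | 0 | 1
1 | 0 | 0 | 1 | 0
1 | 0 | 1 | 0 | 0
1 | 0 | 1 | 1 | 1
1 | 1 | 0 | 0 | 0
1 | 1 | 0 | 1 | 1
1 | 1 | 1 | 0 | 1
1 | 1 | 1 | 1 | 0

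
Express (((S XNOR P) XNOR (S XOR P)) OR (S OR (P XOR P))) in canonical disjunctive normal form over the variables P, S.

(NOT P AND S) OR (P AND S)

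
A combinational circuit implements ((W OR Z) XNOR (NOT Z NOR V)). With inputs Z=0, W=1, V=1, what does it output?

Substituting: ((1 OR 0) XNOR (NOT 0 NOR 1))
= 0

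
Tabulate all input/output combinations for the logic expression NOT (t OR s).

t | s | Output
--------------
0 | 0 | 1
0 | 1 | 0
1 | 0 | 0
1 | 1 | 0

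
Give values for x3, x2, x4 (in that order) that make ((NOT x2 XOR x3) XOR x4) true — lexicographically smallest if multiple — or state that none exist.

x3=0, x2=0, x4=0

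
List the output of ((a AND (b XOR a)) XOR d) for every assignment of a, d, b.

a | d | b | Output
------------------
0 | 0 | 0 | 0
0 | 0 | 1 | 0
0 | 1 | 0 | 1
0 | 1 | 1 | 1
1 | 0 | 0 | 1
1 | 0 | 1 | 0
1 | 1 | 0 | 0
1 | 1 | 1 | 1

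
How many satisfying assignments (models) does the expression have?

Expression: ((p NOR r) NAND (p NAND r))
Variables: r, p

Satisfying assignments: (0,1), (1,0), (1,1)
Count: 3 out of 4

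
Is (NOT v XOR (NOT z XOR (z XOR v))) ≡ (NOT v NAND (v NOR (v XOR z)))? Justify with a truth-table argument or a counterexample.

No. Counterexample: with z=0, v=1, Expression 1 = 0 but Expression 2 = 1.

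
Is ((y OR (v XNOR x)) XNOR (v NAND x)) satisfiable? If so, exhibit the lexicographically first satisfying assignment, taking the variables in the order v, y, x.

v=0, y=0, x=0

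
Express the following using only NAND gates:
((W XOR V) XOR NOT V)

((((W NAND (W NAND V)) NAND (V NAND (W NAND V))) NAND (((W NAND (W NAND V)) NAND (V NAND (W NAND V))) NAND (V NAND V))) NAND ((V NAND V) NAND (((W NAND (W NAND V)) NAND (V NAND (W NAND V))) NAND (V NAND V))))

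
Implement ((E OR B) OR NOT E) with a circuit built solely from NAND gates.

((((E NAND E) NAND (B NAND B)) NAND ((E NAND E) NAND (B NAND B))) NAND ((E NAND E) NAND (E NAND E)))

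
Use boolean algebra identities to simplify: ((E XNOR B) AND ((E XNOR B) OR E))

By absorption (E AND (E OR v) = E):
= (E XNOR B)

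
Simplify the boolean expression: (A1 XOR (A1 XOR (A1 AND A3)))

By XOR self-cancellation ((E XOR v) XOR v = E):
= (A1 AND A3)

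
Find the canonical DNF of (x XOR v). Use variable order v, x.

(NOT v AND x) OR (v AND NOT x)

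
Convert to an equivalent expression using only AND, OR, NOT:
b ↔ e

(b AND e) OR (NOT b AND NOT e)
(Biconditional = both true or both false)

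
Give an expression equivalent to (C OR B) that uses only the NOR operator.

((C NOR B) NOR (C NOR B))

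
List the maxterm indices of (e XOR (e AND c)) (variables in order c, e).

ΠM(0, 2, 3) = (c OR e) AND (NOT c OR e) AND (NOT c OR NOT e)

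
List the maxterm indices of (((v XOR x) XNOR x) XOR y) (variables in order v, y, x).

ΠM(2, 3, 4, 5) = (v OR NOT y OR x) AND (v OR NOT y OR NOT x) AND (NOT v OR y OR x) AND (NOT v OR y OR NOT x)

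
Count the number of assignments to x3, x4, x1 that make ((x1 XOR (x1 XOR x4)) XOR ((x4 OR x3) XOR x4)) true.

Satisfying assignments: (0,1,0), (0,1,1), (1,0,0), (1,0,1), (1,1,0), (1,1,1)
Count: 6 out of 8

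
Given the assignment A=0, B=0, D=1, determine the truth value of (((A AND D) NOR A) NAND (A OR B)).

Substituting: (((0 AND 1) NOR 0) NAND (0 OR 0))
= 1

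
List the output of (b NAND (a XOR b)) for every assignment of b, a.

b | a | Output
--------------
0 | 0 | 1
0 | 1 | 1
1 | 0 | 0
1 | 1 | 1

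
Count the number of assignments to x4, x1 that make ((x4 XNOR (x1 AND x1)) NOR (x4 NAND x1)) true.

No assignment satisfies the expression.
Count: 0 out of 4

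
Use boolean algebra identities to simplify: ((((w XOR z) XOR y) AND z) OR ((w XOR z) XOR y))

By absorption (E OR (E AND v) = E):
= ((w XOR z) XOR y)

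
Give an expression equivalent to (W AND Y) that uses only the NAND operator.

((W NAND Y) NAND (W NAND Y))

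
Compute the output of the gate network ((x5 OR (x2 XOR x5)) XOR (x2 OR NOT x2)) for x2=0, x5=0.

Substituting: ((0 OR (0 XOR 0)) XOR (0 OR NOT 0))
= 1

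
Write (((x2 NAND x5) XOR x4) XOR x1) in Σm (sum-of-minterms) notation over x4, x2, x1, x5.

Σm(0, 1, 4, 7, 10, 11, 13, 14) = (NOT x4 AND NOT x2 AND NOT x1 AND NOT x5) OR (NOT x4 AND NOT x2 AND NOT x1 AND x5) OR (NOT x4 AND x2 AND NOT x1 AND NOT x5) OR (NOT x4 AND x2 AND x1 AND x5) OR (x4 AND NOT x2 AND x1 AND NOT x5) OR (x4 AND NOT x2 AND x1 AND x5) OR (x4 AND x2 AND NOT x1 AND x5) OR (x4 AND x2 AND x1 AND NOT x5)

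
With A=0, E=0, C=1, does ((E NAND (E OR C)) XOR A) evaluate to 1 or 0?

Substituting: ((0 NAND (0 OR 1)) XOR 0)
= 1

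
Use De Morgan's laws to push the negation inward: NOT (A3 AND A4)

NOT A3 OR NOT A4
De Morgan's: NOT(AND of terms) = OR of negations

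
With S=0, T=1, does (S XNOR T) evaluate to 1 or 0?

Substituting: (0 XNOR 1)
= 0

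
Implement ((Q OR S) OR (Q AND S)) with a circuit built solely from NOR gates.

((((Q NOR S) NOR (Q NOR S)) NOR ((Q NOR Q) NOR (S NOR S))) NOR (((Q NOR S) NOR (Q NOR S)) NOR ((Q NOR Q) NOR (S NOR S))))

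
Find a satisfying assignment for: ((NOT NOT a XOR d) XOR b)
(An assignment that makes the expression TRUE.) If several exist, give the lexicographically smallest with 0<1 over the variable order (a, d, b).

a=0, d=0, b=1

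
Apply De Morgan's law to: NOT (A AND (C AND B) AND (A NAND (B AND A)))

NOT A OR NOT (C AND B) OR NOT (A NAND (B AND A))
De Morgan's: NOT(AND of terms) = OR of negations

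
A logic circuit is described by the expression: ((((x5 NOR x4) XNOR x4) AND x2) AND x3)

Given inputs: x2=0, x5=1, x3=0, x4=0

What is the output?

Substituting: ((((1 NOR 0) XNOR 0) AND 0) AND 0)
= 0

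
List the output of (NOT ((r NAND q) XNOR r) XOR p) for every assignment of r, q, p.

r | q | p | Output
------------------
0 | 0 | 0 | 1
0 | 0 | 1 | 0
0 | 1 | 0 | 1
0 | 1 | 1 | 0
1 | 0 | 0 | 0
1 | 0 | 1 | 1
1 | 1 | 0 | 1
1 | 1 | 1 | 0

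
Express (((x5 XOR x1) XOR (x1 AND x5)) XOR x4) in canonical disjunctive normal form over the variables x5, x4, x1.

(NOT x5 AND NOT x4 AND x1) OR (NOT x5 AND x4 AND NOT x1) OR (x5 AND NOT x4 AND NOT x1) OR (x5 AND NOT x4 AND x1)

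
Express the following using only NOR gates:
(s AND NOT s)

((s NOR s) NOR ((s NOR s) NOR (s NOR s)))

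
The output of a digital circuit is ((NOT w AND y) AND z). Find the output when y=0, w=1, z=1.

Substituting: ((NOT 1 AND 0) AND 1)
= 0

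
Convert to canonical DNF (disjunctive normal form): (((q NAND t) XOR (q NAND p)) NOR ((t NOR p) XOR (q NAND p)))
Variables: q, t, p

(NOT q AND NOT t AND NOT p) OR (q AND NOT t AND NOT p) OR (q AND t AND p)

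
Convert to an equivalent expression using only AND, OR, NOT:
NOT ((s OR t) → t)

(s OR t) AND NOT t
(Negated implication: NOT(A → B) = A AND NOT B)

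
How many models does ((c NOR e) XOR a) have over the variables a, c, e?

Satisfying assignments: (0,0,0), (1,0,1), (1,1,0), (1,1,1)
Count: 4 out of 8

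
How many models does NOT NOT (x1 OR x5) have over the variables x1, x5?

Satisfying assignments: (0,1), (1,0), (1,1)
Count: 3 out of 4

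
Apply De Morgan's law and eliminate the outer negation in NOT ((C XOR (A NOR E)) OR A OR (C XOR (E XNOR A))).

NOT (C XOR (A NOR E)) AND NOT A AND NOT (C XOR (E XNOR A))
De Morgan's: NOT(OR of terms) = AND of negations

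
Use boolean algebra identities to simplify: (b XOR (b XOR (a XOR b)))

By XOR self-cancellation ((E XOR v) XOR v = E):
= (a XOR b)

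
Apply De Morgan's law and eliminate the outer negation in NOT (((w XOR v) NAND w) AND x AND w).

NOT ((w XOR v) NAND w) OR NOT x OR NOT w
De Morgan's: NOT(AND of terms) = OR of negations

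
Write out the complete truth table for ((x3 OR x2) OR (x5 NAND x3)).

x2 | x3 | x5 | Output
---------------------
0 | 0 | 0 | 1
0 | 0 | 1 | 1
0 | 1 | 0 | 1
0 | 1 | 1 | 1
1 | 0 | 0 | 1
1 | 0 | 1 | 1
1 | 1 | 0 | 1
1 | 1 | 1 | 1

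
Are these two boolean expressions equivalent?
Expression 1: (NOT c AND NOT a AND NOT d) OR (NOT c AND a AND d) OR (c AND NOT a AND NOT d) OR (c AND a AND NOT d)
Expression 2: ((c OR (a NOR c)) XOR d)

Yes, they are equivalent — the two output columns agree on all 8 assignments:
c | a | d | Expression 1 | Expression 2
---------------------------------------
0 | 0 | 0 | 1 | 1
0 | 0 | 1 | 0 | 0
0 | 1 | 0 | 0 | 0
0 | 1 | 1 | 1 | 1
1 | 0 | 0 | 1 | 1
1 | 0 | 1 | 0 | 0
1 | 1 | 0 | 1 | 1
1 | 1 | 1 | 0 | 0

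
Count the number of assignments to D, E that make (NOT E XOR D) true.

Satisfying assignments: (0,0), (1,1)
Count: 2 out of 4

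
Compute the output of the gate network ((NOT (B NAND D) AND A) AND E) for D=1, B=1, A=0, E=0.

Substituting: ((NOT (1 NAND 1) AND 0) AND 0)
= 0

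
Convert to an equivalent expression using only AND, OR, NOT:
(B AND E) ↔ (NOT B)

((B AND E) AND (NOT B)) OR (NOT (B AND E) AND B)
(Biconditional = both true or both false)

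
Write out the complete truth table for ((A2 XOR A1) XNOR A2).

A2 | A1 | Output
----------------
0 | 0 | 1
0 | 1 | 0
1 | 0 | 1
1 | 1 | 0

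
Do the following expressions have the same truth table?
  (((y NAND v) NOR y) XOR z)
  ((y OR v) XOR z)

No. Counterexample: with v=0, y=1, z=0, Expression 1 = 0 but Expression 2 = 1.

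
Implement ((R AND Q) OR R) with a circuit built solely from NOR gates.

((((R NOR R) NOR (Q NOR Q)) NOR R) NOR (((R NOR R) NOR (Q NOR Q)) NOR R))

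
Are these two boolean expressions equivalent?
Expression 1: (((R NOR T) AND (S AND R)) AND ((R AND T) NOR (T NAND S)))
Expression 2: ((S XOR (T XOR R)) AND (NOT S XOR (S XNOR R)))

No. Counterexample: with T=0, R=1, S=0, Expression 1 = 0 but Expression 2 = 1.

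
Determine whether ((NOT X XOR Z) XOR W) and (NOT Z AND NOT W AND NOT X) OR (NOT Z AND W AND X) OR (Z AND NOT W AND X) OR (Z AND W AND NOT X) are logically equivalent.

Yes, they are equivalent — the two output columns agree on all 8 assignments:
Z | W | X | Expression 1 | Expression 2
---------------------------------------
0 | 0 | 0 | 1 | 1
0 | 0 | 1 | 0 | 0
0 | 1 | 0 | 0 | 0
0 | 1 | 1 | 1 | 1
1 | 0 | 0 | 0 | 0
1 | 0 | 1 | 1 | 1
1 | 1 | 0 | 1 | 1
1 | 1 | 1 | 0 | 0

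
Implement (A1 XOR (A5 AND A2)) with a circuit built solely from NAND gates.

((A1 NAND (A1 NAND ((A5 NAND A2) NAND (A5 NAND A2)))) NAND (((A5 NAND A2) NAND (A5 NAND A2)) NAND (A1 NAND ((A5 NAND A2) NAND (A5 NAND A2)))))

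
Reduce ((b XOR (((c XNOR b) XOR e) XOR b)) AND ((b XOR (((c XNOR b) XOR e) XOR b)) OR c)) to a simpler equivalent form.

By absorption (E AND (E OR v) = E) then XOR self-cancellation ((E XOR v) XOR v = E):
= ((c XNOR b) XOR e)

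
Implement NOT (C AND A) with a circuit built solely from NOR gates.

(((C NOR C) NOR (A NOR A)) NOR ((C NOR C) NOR (A NOR A)))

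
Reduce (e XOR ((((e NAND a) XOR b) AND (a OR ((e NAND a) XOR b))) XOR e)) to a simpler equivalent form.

By XOR self-cancellation ((E XOR v) XOR v = E) then absorption (E AND (E OR v) = E):
= ((e NAND a) XOR b)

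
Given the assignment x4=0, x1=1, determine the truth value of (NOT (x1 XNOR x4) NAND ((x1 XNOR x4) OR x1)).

Substituting: (NOT (1 XNOR 0) NAND ((1 XNOR 0) OR 1))
= 0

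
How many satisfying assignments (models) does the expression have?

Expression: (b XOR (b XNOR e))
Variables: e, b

Satisfying assignments: (0,0), (0,1)
Count: 2 out of 4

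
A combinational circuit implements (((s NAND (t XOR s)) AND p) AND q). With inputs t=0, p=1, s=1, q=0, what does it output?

Substituting: (((1 NAND (0 XOR 1)) AND 1) AND 0)
= 0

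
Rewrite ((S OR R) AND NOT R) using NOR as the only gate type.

((((S NOR R) NOR (S NOR R)) NOR ((S NOR R) NOR (S NOR R))) NOR ((R NOR R) NOR (R NOR R)))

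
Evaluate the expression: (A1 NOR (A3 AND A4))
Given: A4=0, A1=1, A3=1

Substituting: (1 NOR (1 AND 0))
= 0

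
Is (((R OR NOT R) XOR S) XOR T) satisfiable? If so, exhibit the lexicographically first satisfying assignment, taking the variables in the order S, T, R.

S=0, T=0, R=0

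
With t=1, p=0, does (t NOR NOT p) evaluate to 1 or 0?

Substituting: (1 NOR NOT 0)
= 0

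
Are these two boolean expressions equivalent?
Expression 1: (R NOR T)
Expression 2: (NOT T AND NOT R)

Yes, they are equivalent — the two output columns agree on all 4 assignments:
T | R | Expression 1 | Expression 2
-----------------------------------
0 | 0 | 1 | 1
0 | 1 | 0 | 0
1 | 0 | 0 | 0
1 | 1 | 0 | 0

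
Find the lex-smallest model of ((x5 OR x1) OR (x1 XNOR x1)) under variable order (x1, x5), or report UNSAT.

x1=0, x5=0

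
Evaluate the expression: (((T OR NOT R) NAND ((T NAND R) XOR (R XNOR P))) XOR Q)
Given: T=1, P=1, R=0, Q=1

Substituting: (((1 OR NOT 0) NAND ((1 NAND 0) XOR (0 XNOR 1))) XOR 1)
= 1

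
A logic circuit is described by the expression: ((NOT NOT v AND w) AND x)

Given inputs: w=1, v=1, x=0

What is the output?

Substituting: ((NOT NOT 1 AND 1) AND 0)
= 0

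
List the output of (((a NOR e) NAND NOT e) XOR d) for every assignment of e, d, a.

e | d | a | Output
------------------
0 | 0 | 0 | 0
0 | 0 | 1 | 1
0 | 1 | 0 | 1
0 | 1 | 1 | 0
1 | 0 | 0 | 1
1 | 0 | 1 | 1
1 | 1 | 0 | 0
1 | 1 | 1 | 0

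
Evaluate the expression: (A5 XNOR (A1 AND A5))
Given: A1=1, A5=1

Substituting: (1 XNOR (1 AND 1))
= 1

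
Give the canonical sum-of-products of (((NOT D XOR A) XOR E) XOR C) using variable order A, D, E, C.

Σm(0, 3, 5, 6, 9, 10, 12, 15) = (NOT A AND NOT D AND NOT E AND NOT C) OR (NOT A AND NOT D AND E AND C) OR (NOT A AND D AND NOT E AND C) OR (NOT A AND D AND E AND NOT C) OR (A AND NOT D AND NOT E AND C) OR (A AND NOT D AND E AND NOT C) OR (A AND D AND NOT E AND NOT C) OR (A AND D AND E AND C)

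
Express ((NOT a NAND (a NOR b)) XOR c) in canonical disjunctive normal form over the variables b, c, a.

(NOT b AND NOT c AND a) OR (NOT b AND c AND NOT a) OR (b AND NOT c AND NOT a) OR (b AND NOT c AND a)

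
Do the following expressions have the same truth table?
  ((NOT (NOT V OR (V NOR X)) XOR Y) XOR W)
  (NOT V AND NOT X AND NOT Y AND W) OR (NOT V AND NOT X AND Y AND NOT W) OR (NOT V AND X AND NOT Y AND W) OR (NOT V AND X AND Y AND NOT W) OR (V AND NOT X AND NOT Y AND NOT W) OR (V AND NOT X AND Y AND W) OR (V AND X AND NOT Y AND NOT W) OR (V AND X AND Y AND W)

Yes, they are equivalent — the two output columns agree on all 16 assignments:
V | X | Y | W | Expression 1 | Expression 2
-------------------------------------------
0 | 0 | 0 | 0 | 0 | 0
0 | 0 | 0 | 1 | 1 | 1
0 | 0 | 1 | 0 | 1 | 1
0 | 0 | 1 | 1 | 0 | 0
0 | 1 | 0 | 0 | 0 | 0
0 | 1 | 0 | 1 | 1 | 1
0 | 1 | 1 | 0 | 1 | 1
0 | 1 | 1 | 1 | 0 | 0
1 | 0 | 0 | 0 | 1 | 1
1 | 0 | 0 | 1 | 0 | 0
1 | 0 | 1 | 0 | 0 | 0
1 | 0 | 1 | 1 | 1 | 1
1 | 1 | 0 | 0 | 1 | 1
1 | 1 | 0 | 1 | 0 | 0
1 | 1 | 1 | 0 | 0 | 0
1 | 1 | 1 | 1 | 1 | 1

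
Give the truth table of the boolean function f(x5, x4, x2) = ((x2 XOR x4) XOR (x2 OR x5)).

x5 | x4 | x2 | Output
---------------------
0 | 0 | 0 | 0
0 | 0 | 1 | 0
0 | 1 | 0 | 1
0 | 1 | 1 | 1
1 | 0 | 0 | 1
1 | 0 | 1 | 0
1 | 1 | 0 | 0
1 | 1 | 1 | 1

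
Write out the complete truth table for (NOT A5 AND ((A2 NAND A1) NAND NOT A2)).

A1 | A5 | A2 | Output
---------------------
0 | 0 | 0 | 0
0 | 0 | 1 | 1
0 | 1 | 0 | 0
0 | 1 | 1 | 0
1 | 0 | 0 | 0
1 | 0 | 1 | 1
1 | 1 | 0 | 0
1 | 1 | 1 | 0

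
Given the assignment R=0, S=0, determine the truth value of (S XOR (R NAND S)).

Substituting: (0 XOR (0 NAND 0))
= 1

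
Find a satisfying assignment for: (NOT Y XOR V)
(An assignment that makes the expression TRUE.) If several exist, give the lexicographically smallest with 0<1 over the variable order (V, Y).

V=0, Y=0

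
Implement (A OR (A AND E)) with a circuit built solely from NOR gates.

((A NOR ((A NOR A) NOR (E NOR E))) NOR (A NOR ((A NOR A) NOR (E NOR E))))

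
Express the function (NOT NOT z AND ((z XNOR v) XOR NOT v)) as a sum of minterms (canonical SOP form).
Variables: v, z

Σm(1, 3) = (NOT v AND z) OR (v AND z)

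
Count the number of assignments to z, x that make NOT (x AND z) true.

Satisfying assignments: (0,0), (0,1), (1,0)
Count: 3 out of 4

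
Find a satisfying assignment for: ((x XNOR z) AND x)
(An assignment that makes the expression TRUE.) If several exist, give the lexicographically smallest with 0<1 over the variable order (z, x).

z=1, x=1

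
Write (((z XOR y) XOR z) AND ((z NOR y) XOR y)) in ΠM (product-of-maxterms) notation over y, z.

ΠM(0, 1) = (y OR z) AND (y OR NOT z)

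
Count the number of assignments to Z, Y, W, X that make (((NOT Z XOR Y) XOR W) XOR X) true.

Satisfying assignments: (0,0,0,0), (0,0,1,1), (0,1,0,1), (0,1,1,0), (1,0,0,1), (1,0,1,0), (1,1,0,0), (1,1,1,1)
Count: 8 out of 16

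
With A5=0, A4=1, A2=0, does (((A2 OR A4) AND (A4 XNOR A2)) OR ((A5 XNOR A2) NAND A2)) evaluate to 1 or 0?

Substituting: (((0 OR 1) AND (1 XNOR 0)) OR ((0 XNOR 0) NAND 0))
= 1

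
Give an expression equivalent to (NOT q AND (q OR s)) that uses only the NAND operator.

(((q NAND q) NAND ((q NAND q) NAND (s NAND s))) NAND ((q NAND q) NAND ((q NAND q) NAND (s NAND s))))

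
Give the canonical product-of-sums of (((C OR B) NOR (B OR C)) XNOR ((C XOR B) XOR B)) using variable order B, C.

ΠM(0, 1, 3) = (B OR C) AND (B OR NOT C) AND (NOT B OR NOT C)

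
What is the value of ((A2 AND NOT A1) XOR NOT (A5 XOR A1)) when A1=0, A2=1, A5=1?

Substituting: ((1 AND NOT 0) XOR NOT (1 XOR 0))
= 1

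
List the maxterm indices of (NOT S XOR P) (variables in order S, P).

ΠM(1, 2) = (S OR NOT P) AND (NOT S OR P)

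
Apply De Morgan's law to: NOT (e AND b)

NOT e OR NOT b
De Morgan's: NOT(AND of terms) = OR of negations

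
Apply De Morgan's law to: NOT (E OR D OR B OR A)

NOT E AND NOT D AND NOT B AND NOT A
De Morgan's: NOT(OR of terms) = AND of negations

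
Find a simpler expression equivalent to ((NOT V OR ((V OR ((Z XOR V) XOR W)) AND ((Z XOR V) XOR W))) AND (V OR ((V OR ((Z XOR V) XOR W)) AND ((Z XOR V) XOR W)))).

By distribution ((E OR v) AND (E OR NOT v) = E) then absorption (E AND (E OR v) = E):
= ((Z XOR V) XOR W)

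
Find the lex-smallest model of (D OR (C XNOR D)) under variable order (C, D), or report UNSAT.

C=0, D=0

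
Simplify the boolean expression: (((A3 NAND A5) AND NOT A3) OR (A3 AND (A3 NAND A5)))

By distribution ((E AND v) OR (E AND NOT v) = E):
= (A3 NAND A5)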